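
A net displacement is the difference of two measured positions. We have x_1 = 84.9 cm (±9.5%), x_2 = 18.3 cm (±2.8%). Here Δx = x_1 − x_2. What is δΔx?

8.08 cm

Sums and differences: (δΔx)² = Σ (cᵢ δxᵢ)².
  (δx_1)² = 65.1;  (δx_2)² = 0.263
δΔx = √(65.3) = 8.08 cm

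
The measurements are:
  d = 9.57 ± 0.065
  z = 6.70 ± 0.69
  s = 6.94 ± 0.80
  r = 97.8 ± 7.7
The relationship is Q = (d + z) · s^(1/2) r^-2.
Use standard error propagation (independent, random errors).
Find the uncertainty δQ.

0.000775

Let u = d + z = 16.3. δu = √(δd² + δz²) = √(0.00423 + 0.476) = 0.693, so δu/u = 0.0426.
Q is then a monomial in u, s, r:
δQ/Q = √((δu/u)² + (½·δs/s)² + (-2·δr/r)²) = √(0.00181 + 0.00332 + 0.0248) = 0.173
Q = 0.00448, so δQ = 0.173 × 0.00448 = 0.000775.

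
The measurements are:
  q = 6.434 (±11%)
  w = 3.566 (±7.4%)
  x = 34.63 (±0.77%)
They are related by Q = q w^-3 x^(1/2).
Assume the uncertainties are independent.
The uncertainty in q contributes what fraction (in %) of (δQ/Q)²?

19.7%

(δQ/Q)² = (1·δq/q)² + (-3·δw/w)² + (½·δx/x)²
  q term: (1×0.110)² = 0.0121
  w term: (-3×0.0740)² = 0.0493
  x term: (0.5×0.00770)² = 1.48e-05
Total = 0.0614. Share from q = 0.0121/0.0614 = 0.197.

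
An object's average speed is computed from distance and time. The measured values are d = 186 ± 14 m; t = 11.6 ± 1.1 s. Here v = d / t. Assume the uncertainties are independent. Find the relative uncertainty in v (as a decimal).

Each factor contributes (exponent × relative error)² to (δv/v)²:
  (1·δd/d)² = (1×0.0753)² = 0.00567;  (-1·δt/t)² = (-1×0.0948)² = 0.00899
δv/v = √(0.0147) = 0.121

0.121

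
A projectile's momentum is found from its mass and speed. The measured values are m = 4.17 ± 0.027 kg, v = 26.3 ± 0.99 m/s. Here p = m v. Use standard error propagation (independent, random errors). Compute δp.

4.19 kg·m/s

p is a product of powers, so relative uncertainties combine in quadrature:
  (1·δm/m)² = (1×0.00647)² = 4.19e-05;  (1·δv/v)² = (1×0.0376)² = 0.00142
δp/p = √(0.00146) = 0.0382
p = 110 kg·m/s, so δp = 0.0382 × 110 = 4.19 kg·m/s.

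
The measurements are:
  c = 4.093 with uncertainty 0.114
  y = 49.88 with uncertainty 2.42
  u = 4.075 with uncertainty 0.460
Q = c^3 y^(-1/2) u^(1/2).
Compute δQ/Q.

0.104

Products/powers → add relative errors in quadrature, weighted by exponent:
  (3·δc/c)² = (3×0.0279)² = 0.00698;  (−½·δy/y)² = (-0.5×0.0485)² = 0.000588;  (½·δu/u)² = (0.5×0.113)² = 0.00319
δQ/Q = √(0.0108) = 0.104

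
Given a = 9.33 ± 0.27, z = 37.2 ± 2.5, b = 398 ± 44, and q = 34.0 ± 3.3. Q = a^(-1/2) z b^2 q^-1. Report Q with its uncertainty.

Relative error in a monomial: (δQ/Q)² = Σ (nᵢ · δxᵢ/xᵢ)².
  (−½·δa/a)² = (-0.5×0.0289)² = 0.000209;  (1·δz/z)² = (1×0.0672)² = 0.00452;  (2·δb/b)² = (2×0.111)² = 0.0489;  (-1·δq/q)² = (-1×0.0971)² = 0.00942
δQ/Q = √(0.0630) = 0.251
Q = 56700, so δQ = 0.251 × 56700 = 14200.

56700 ± 14200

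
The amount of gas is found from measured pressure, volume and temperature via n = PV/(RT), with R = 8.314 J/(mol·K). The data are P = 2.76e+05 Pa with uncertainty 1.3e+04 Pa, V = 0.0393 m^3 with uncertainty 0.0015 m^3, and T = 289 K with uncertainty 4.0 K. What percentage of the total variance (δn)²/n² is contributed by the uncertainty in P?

(δn/n)² = (1·δP/P)² + (1·δV/V)² + (-1·δT/T)²
  P term: (1×0.0471)² = 0.00222
  V term: (1×0.0382)² = 0.00146
  T term: (-1×0.0138)² = 0.000192
Total = 0.00387. Share from P = 0.00222/0.00387 = 0.574.

57.4%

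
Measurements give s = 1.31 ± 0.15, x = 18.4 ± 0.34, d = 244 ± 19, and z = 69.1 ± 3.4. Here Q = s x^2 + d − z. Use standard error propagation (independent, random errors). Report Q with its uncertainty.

618 ± 56.7

Let p = s·x^2 = 444. δp/p = √((1·δs/s)² + (2·δx/x)²) = √(0.0131 + 0.00137) = 0.120, so δp = 53.4.
Q = p + d − z: δQ = √(δp² + δd² + δz²) = √(2850 + 361 + 11.6) = 56.7
Q = 618.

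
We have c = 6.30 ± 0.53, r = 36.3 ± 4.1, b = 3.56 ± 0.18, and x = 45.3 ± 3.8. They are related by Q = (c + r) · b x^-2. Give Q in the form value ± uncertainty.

0.0739 ± 0.0148

Let u = c + r = 42.6. δu = √(δc² + δr²) = √(0.281 + 16.8) = 4.13, so δu/u = 0.0970.
Q is then a monomial in u, b, x:
δQ/Q = √((δu/u)² + (1·δb/b)² + (-2·δx/x)²) = √(0.00942 + 0.00256 + 0.0281) = 0.200
Q = 0.0739, so δQ = 0.200 × 0.0739 = 0.0148.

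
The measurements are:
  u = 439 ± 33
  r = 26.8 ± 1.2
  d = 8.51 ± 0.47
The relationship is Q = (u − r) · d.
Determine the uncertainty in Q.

341

Let w = u − r = 412. δw = √(δu² + δr²) = √(1090 + 1.44) = 33.0, so δw/w = 0.0801.
Q is then a monomial in w, d:
δQ/Q = √((δw/w)² + (1·δd/d)²) = √(0.00642 + 0.00305) = 0.0973
Q = 3510, so δQ = 0.0973 × 3510 = 341.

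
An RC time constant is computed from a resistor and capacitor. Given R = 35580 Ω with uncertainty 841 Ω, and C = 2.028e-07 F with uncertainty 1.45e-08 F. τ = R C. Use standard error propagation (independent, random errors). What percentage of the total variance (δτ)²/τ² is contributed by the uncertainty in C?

90.1%

(δτ/τ)² = (1·δR/R)² + (1·δC/C)²
  R term: (1×0.0236)² = 0.000559
  C term: (1×0.0715)² = 0.00511
Total = 0.00567. Share from C = 0.00511/0.00567 = 0.901.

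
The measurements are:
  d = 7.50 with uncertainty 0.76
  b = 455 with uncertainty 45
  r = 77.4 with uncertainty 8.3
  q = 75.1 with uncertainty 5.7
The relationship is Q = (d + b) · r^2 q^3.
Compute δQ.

Let u = d + b = 462. δu = √(δd² + δb²) = √(0.578 + 2020) = 45.0, so δu/u = 0.0973.
Q is then a monomial in u, r, q:
δQ/Q = √((δu/u)² + (2·δr/r)² + (3·δq/q)²) = √(0.00947 + 0.0460 + 0.0518) = 0.328
Q = 1.17e+12, so δQ = 0.328 × 1.17e+12 = 3.84e+11.

3.84e+11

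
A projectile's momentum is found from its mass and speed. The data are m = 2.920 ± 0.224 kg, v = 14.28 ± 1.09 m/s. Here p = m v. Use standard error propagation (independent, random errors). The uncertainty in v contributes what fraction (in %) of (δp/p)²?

49.8%

(δp/p)² = (1·δm/m)² + (1·δv/v)²
  m term: (1×0.0767)² = 0.00588
  v term: (1×0.0763)² = 0.00583
Total = 0.0117. Share from v = 0.00583/0.0117 = 0.498.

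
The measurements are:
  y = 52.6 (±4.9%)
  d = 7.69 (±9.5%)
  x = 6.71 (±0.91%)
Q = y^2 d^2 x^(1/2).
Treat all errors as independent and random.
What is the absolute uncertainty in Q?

Each factor contributes (exponent × relative error)² to (δQ/Q)²:
  (2·δy/y)² = (2×0.0490)² = 0.00960;  (2·δd/d)² = (2×0.0950)² = 0.0361;  (½·δx/x)² = (0.5×0.00910)² = 2.07e-05
δQ/Q = √(0.0457) = 0.214
Q = 4.24e+05, so δQ = 0.214 × 4.24e+05 = 90600.

90600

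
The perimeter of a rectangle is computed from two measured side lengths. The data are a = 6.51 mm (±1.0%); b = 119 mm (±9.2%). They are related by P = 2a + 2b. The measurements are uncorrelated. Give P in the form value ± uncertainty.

251 ± 21.9 mm

Each term contributes (cᵢ δxᵢ)² to (δP)²:
  (2·δa)² = 0.0170;  (2·δb)² = 479
δP = √(479) = 21.9 mm
P = 251 mm.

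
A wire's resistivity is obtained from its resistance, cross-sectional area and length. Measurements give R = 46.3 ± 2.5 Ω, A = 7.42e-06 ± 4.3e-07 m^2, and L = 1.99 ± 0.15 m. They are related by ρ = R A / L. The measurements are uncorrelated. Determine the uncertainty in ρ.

For a monomial ρ ∝ R, A, L^-1, fractional errors add in quadrature:
  (1·δR/R)² = (1×0.0540)² = 0.00292;  (1·δA/A)² = (1×0.0580)² = 0.00336;  (-1·δL/L)² = (-1×0.0754)² = 0.00568
δρ/ρ = √(0.0120) = 0.109
ρ = 0.000173 Ω·m, so δρ = 0.109 × 0.000173 = 1.89e-05 Ω·m.

1.89e-05 Ω·m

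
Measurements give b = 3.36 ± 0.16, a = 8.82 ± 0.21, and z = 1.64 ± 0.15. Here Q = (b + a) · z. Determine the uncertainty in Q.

1.88

Let u = b + a = 12.2. δu = √(δb² + δa²) = √(0.0256 + 0.0441) = 0.264, so δu/u = 0.0217.
Q is then a monomial in u, z:
δQ/Q = √((δu/u)² + (1·δz/z)²) = √(0.000470 + 0.00837) = 0.0940
Q = 20.0, so δQ = 0.0940 × 20.0 = 1.88.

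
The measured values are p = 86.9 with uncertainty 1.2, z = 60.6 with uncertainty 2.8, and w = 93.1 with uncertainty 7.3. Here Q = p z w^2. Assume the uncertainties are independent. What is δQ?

7.49e+06

Each factor contributes (exponent × relative error)² to (δQ/Q)²:
  (1·δp/p)² = (1×0.0138)² = 0.000191;  (1·δz/z)² = (1×0.0462)² = 0.00213;  (2·δw/w)² = (2×0.0784)² = 0.0246
δQ/Q = √(0.0269) = 0.164
Q = 4.56e+07, so δQ = 0.164 × 4.56e+07 = 7.49e+06.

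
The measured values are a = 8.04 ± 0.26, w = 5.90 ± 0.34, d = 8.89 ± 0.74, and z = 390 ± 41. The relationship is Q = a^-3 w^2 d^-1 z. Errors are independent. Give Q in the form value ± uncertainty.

2.94 ± 0.593

For a monomial Q ∝ a^-3, w^2, d^-1, z, fractional errors add in quadrature:
  (-3·δa/a)² = (-3×0.0323)² = 0.00941;  (2·δw/w)² = (2×0.0576)² = 0.0133;  (-1·δd/d)² = (-1×0.0832)² = 0.00693;  (1·δz/z)² = (1×0.105)² = 0.0111
δQ/Q = √(0.0407) = 0.202
Q = 2.94, so δQ = 0.202 × 2.94 = 0.593.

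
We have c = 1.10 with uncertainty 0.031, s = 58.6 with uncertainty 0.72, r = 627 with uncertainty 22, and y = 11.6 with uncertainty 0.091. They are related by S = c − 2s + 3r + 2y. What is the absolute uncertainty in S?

Absolute uncertainties add in quadrature for a linear combination:
  (δc)² = 0.000961;  (2·δs)² = 2.07;  (3·δr)² = 4360;  (2·δy)² = 0.0331
δS = √(4360) = 66.0

66.0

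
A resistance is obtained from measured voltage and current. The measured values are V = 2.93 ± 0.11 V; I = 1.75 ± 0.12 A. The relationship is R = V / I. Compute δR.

0.131 Ω

Since R is a product/quotient, work with relative uncertainties:
  (1·δV/V)² = (1×0.0375)² = 0.00141;  (-1·δI/I)² = (-1×0.0686)² = 0.00470
δR/R = √(0.00611) = 0.0782
R = 1.67 Ω, so δR = 0.0782 × 1.67 = 0.131 Ω.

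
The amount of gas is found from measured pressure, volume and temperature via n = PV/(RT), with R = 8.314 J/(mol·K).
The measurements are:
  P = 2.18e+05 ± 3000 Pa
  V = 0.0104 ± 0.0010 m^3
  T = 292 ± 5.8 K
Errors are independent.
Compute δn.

Each factor contributes (exponent × relative error)² to (δn/n)²:
  (1·δP/P)² = (1×0.0138)² = 0.000189;  (1·δV/V)² = (1×0.0962)² = 0.00925;  (-1·δT/T)² = (-1×0.0199)² = 0.000395
δn/n = √(0.00983) = 0.0991
n = 0.934 mol, so δn = 0.0991 × 0.934 = 0.0926 mol.

0.0926 mol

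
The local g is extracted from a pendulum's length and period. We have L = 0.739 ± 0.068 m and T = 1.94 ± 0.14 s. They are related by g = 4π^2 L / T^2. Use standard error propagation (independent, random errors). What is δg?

1.33 m/s^2

Relative error in a monomial: (δg/g)² = Σ (nᵢ · δxᵢ/xᵢ)².
  (1·δL/L)² = (1×0.0920)² = 0.00847;  (-2·δT/T)² = (-2×0.0722)² = 0.0208
δg/g = √(0.0293) = 0.171
g = 7.75 m/s^2, so δg = 0.171 × 7.75 = 1.33 m/s^2.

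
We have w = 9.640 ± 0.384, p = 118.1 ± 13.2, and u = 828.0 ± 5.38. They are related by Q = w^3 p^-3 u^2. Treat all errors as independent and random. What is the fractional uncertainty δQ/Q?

0.356

For a monomial Q ∝ w^3, p^-3, u^2, fractional errors add in quadrature:
  (3·δw/w)² = (3×0.0398)² = 0.0143;  (-3·δp/p)² = (-3×0.112)² = 0.112;  (2·δu/u)² = (2×0.00650)² = 0.000169
δQ/Q = √(0.127) = 0.356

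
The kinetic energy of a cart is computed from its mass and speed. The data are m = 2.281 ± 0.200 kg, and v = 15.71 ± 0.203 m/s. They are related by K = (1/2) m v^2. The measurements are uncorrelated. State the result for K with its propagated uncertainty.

281.5 ± 25.7 J

Since K is a product/quotient, work with relative uncertainties:
  (1·δm/m)² = (1×0.0877)² = 0.00769;  (2·δv/v)² = (2×0.0129)² = 0.000668
δK/K = √(0.00836) = 0.0914
K = 281.5 J, so δK = 0.0914 × 281.5 = 25.7 J.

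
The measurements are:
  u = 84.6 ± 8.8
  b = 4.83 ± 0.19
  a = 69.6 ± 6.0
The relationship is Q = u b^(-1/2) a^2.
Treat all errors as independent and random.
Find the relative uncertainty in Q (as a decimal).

Since Q is a product/quotient, work with relative uncertainties:
  (1·δu/u)² = (1×0.104)² = 0.0108;  (−½·δb/b)² = (-0.5×0.0393)² = 0.000387;  (2·δa/a)² = (2×0.0862)² = 0.0297
δQ/Q = √(0.0409) = 0.202

0.202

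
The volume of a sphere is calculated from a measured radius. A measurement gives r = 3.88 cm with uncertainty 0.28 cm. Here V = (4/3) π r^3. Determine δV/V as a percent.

Each factor contributes (exponent × relative error)² to (δV/V)²:
  (3·δr/r)² = (3×0.0722)² = 0.0469
δV/V = √(0.0469) = 0.216

21.6%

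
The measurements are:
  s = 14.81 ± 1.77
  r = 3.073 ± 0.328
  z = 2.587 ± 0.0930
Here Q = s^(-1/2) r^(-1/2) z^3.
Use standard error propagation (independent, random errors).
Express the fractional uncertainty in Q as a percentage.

For a monomial Q ∝ s^(-1/2), r^(-1/2), z^3, fractional errors add in quadrature:
  (−½·δs/s)² = (-0.5×0.120)² = 0.00357;  (−½·δr/r)² = (-0.5×0.107)² = 0.00285;  (3·δz/z)² = (3×0.0359)² = 0.0116
δQ/Q = √(0.0180) = 0.134

13.4%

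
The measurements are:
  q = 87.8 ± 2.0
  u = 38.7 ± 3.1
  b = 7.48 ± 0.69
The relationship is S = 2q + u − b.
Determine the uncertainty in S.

Sums and differences: (δS)² = Σ (cᵢ δxᵢ)².
  (2·δq)² = 16.0;  (δu)² = 9.61;  (δb)² = 0.476
δS = √(26.1) = 5.11

5.11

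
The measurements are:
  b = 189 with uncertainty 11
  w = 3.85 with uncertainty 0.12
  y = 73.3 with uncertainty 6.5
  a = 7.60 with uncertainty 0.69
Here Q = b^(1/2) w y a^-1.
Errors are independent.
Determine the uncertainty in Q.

Relative error in a monomial: (δQ/Q)² = Σ (nᵢ · δxᵢ/xᵢ)².
  (½·δb/b)² = (0.5×0.0582)² = 0.000847;  (1·δw/w)² = (1×0.0312)² = 0.000971;  (1·δy/y)² = (1×0.0887)² = 0.00786;  (-1·δa/a)² = (-1×0.0908)² = 0.00824
δQ/Q = √(0.0179) = 0.134
Q = 510, so δQ = 0.134 × 510 = 68.3.

68.3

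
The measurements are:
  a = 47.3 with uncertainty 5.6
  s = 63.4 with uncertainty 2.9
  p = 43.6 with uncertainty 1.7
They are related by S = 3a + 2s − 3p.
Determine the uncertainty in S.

18.5

Absolute uncertainties add in quadrature for a linear combination:
  (3·δa)² = 282;  (2·δs)² = 33.6;  (3·δp)² = 26.0
δS = √(342) = 18.5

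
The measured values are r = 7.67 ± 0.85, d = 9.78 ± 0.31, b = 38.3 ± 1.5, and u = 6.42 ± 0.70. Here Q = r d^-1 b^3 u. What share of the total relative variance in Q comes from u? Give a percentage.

(δQ/Q)² = (1·δr/r)² + (-1·δd/d)² + (3·δb/b)² + (1·δu/u)²
  r term: (1×0.111)² = 0.0123
  d term: (-1×0.0317)² = 0.00100
  b term: (3×0.0392)² = 0.0138
  u term: (1×0.109)² = 0.0119
Total = 0.0390. Share from u = 0.0119/0.0390 = 0.305.

30.5%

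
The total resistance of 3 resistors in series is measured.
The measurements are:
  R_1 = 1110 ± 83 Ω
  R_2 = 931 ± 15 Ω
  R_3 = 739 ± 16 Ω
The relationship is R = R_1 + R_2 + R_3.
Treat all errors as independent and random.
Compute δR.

Absolute uncertainties add in quadrature for a linear combination:
  (δR_1)² = 6890;  (δR_2)² = 225;  (δR_3)² = 256
δR = √(7370) = 85.8 Ω

85.8 Ω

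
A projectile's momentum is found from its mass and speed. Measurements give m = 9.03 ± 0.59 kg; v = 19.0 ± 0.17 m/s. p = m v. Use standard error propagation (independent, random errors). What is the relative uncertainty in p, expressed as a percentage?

6.59%

Each factor contributes (exponent × relative error)² to (δp/p)²:
  (1·δm/m)² = (1×0.0653)² = 0.00427;  (1·δv/v)² = (1×0.00895)² = 8.01e-05
δp/p = √(0.00435) = 0.0659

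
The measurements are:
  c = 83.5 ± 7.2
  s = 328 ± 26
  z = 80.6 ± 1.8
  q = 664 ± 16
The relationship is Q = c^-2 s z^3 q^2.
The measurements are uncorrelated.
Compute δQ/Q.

0.207

Since Q is a product/quotient, work with relative uncertainties:
  (-2·δc/c)² = (-2×0.0862)² = 0.0297;  (1·δs/s)² = (1×0.0793)² = 0.00628;  (3·δz/z)² = (3×0.0223)² = 0.00449;  (2·δq/q)² = (2×0.0241)² = 0.00232
δQ/Q = √(0.0428) = 0.207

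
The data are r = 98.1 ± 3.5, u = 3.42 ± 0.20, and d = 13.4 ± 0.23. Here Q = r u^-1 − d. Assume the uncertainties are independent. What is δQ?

1.98

Let p = r·u^-1 = 28.7. δp/p = √((1·δr/r)² + (-1·δu/u)²) = √(0.00127 + 0.00342) = 0.0685, so δp = 1.96.
Q = p − d: δQ = √(δp² + δd²) = √(3.86 + 0.0529) = 1.98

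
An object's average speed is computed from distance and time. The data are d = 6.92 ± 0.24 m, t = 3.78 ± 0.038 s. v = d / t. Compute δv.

0.0661 m/s

For a monomial v ∝ d, t^-1, fractional errors add in quadrature:
  (1·δd/d)² = (1×0.0347)² = 0.00120;  (-1·δt/t)² = (-1×0.0101)² = 0.000101
δv/v = √(0.00130) = 0.0361
v = 1.83 m/s, so δv = 0.0361 × 1.83 = 0.0661 m/s.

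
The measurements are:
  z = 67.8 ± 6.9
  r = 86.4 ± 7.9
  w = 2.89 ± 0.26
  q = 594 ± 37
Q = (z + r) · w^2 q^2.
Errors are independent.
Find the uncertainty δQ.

1.04e+08

Let u = z + r = 154. δu = √(δz² + δr²) = √(47.6 + 62.4) = 10.5, so δu/u = 0.0680.
Q is then a monomial in u, w, q:
δQ/Q = √((δu/u)² + (2·δw/w)² + (2·δq/q)²) = √(0.00463 + 0.0324 + 0.0155) = 0.229
Q = 4.54e+08, so δQ = 0.229 × 4.54e+08 = 1.04e+08.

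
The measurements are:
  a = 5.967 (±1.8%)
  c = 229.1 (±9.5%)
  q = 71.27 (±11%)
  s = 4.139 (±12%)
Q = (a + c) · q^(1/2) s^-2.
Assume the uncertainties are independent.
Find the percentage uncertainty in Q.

Let u = a + c = 235.1. δu = √(δa² + δc²) = √(0.0115 + 474) = 21.8, so δu/u = 0.0926.
Q is then a monomial in u, q, s:
δQ/Q = √((δu/u)² + (½·δq/q)² + (-2·δs/s)²) = √(0.00857 + 0.00302 + 0.0576) = 0.263

26.3%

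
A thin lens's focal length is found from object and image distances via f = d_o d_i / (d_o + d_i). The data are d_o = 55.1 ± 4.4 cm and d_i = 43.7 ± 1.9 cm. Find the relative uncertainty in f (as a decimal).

0.0428

∂f/∂d_o = (d_i/(d_o+d_i))² = 0.196;  ∂f/∂d_i = (d_o/(d_o+d_i))² = 0.311
δf = √((∂f/∂d_o · δd_o)² + (∂f/∂d_i · δd_i)²) = √(0.741 + 0.349) = 1.04 cm
f = 24.4 cm, so δf/f = 1.04/24.4 = 0.0428.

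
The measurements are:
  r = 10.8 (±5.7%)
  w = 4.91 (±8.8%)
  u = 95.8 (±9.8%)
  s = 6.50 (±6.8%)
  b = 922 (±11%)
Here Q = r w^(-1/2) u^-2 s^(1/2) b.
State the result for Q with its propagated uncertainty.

Q is a product of powers, so relative uncertainties combine in quadrature:
  (1·δr/r)² = (1×0.0570)² = 0.00325;  (−½·δw/w)² = (-0.5×0.0880)² = 0.00194;  (-2·δu/u)² = (-2×0.0980)² = 0.0384;  (½·δs/s)² = (0.5×0.0680)² = 0.00116;  (1·δb/b)² = (1×0.110)² = 0.0121
δQ/Q = √(0.0569) = 0.238
Q = 1.25, so δQ = 0.238 × 1.25 = 0.298.

1.25 ± 0.298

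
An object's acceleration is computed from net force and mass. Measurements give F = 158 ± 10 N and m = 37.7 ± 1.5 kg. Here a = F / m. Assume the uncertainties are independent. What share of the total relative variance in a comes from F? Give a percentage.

(δa/a)² = (1·δF/F)² + (-1·δm/m)²
  F term: (1×0.0633)² = 0.00401
  m term: (-1×0.0398)² = 0.00158
Total = 0.00559. Share from F = 0.00401/0.00559 = 0.717.

71.7%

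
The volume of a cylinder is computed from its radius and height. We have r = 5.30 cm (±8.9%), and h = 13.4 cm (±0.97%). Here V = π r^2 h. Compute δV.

211 cm^3

Each factor contributes (exponent × relative error)² to (δV/V)²:
  (2·δr/r)² = (2×0.0890)² = 0.0317;  (1·δh/h)² = (1×0.00970)² = 9.41e-05
δV/V = √(0.0318) = 0.178
V = 1180 cm^3, so δV = 0.178 × 1180 = 211 cm^3.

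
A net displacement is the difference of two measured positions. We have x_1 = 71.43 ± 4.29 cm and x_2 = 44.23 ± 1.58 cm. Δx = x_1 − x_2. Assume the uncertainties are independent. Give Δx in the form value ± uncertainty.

Δx is a linear combination, so absolute uncertainties add in quadrature:
  (δx_1)² = 18.4;  (δx_2)² = 2.50
δΔx = √(20.9) = 4.57 cm
Δx = 27.20 cm.

27.20 ± 4.57 cm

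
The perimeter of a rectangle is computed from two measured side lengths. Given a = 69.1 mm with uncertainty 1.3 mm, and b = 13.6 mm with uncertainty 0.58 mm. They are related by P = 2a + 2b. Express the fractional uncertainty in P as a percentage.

Each term contributes (cᵢ δxᵢ)² to (δP)²:
  (2·δa)² = 6.76;  (2·δb)² = 1.35
δP = √(8.11) = 2.85 mm
P = 165 mm, so δP/P = 2.85/165 = 0.0172.

1.72%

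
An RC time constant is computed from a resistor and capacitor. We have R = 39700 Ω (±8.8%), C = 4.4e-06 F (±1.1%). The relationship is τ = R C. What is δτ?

Each factor contributes (exponent × relative error)² to (δτ/τ)²:
  (1·δR/R)² = (1×0.0880)² = 0.00774;  (1·δC/C)² = (1×0.0110)² = 0.000121
δτ/τ = √(0.00787) = 0.0887
τ = 0.175 s, so δτ = 0.0887 × 0.175 = 0.0155 s.

0.0155 s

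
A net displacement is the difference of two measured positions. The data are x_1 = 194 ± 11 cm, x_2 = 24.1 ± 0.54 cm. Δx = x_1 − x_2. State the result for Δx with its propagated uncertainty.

170 ± 11.0 cm

Δx is a linear combination, so absolute uncertainties add in quadrature:
  (δx_1)² = 121;  (δx_2)² = 0.292
δΔx = √(121) = 11.0 cm
Δx = 170 cm.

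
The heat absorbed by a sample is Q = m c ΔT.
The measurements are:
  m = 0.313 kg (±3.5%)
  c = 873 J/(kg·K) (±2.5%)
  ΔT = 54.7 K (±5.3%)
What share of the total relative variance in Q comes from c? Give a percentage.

(δQ/Q)² = (1·δm/m)² + (1·δc/c)² + (1·δΔT/ΔT)²
  m term: (1×0.0350)² = 0.00123
  c term: (1×0.0250)² = 0.000625
  ΔT term: (1×0.0530)² = 0.00281
Total = 0.00466. Share from c = 0.000625/0.00466 = 0.134.

13.4%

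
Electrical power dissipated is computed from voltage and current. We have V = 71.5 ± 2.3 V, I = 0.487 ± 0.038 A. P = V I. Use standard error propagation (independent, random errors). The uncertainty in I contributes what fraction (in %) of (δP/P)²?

85.5%

(δP/P)² = (1·δV/V)² + (1·δI/I)²
  V term: (1×0.0322)² = 0.00103
  I term: (1×0.0780)² = 0.00609
Total = 0.00712. Share from I = 0.00609/0.00712 = 0.855.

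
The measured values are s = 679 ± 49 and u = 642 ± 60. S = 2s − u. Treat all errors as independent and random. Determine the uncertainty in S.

115

For a sum/difference, combine absolute errors in quadrature:
  (2·δs)² = 9600;  (δu)² = 3600
δS = √(13200) = 115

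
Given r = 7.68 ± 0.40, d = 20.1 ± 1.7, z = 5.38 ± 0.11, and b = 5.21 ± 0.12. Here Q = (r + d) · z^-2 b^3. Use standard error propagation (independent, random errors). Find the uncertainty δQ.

13.8

Let u = r + d = 27.8. δu = √(δr² + δd²) = √(0.160 + 2.89) = 1.75, so δu/u = 0.0629.
Q is then a monomial in u, z, b:
δQ/Q = √((δu/u)² + (-2·δz/z)² + (3·δb/b)²) = √(0.00395 + 0.00167 + 0.00477) = 0.102
Q = 136, so δQ = 0.102 × 136 = 13.8.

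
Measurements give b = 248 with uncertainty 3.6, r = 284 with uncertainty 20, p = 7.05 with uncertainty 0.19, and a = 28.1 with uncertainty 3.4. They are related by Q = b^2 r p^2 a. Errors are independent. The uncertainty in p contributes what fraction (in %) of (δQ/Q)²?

12.4%

(δQ/Q)² = (2·δb/b)² + (1·δr/r)² + (2·δp/p)² + (1·δa/a)²
  b term: (2×0.0145)² = 0.000843
  r term: (1×0.0704)² = 0.00496
  p term: (2×0.0270)² = 0.00291
  a term: (1×0.121)² = 0.0146
Total = 0.0233. Share from p = 0.00291/0.0233 = 0.124.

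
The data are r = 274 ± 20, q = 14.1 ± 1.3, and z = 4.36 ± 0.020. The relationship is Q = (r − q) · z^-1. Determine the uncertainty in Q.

Let u = r − q = 260. δu = √(δr² + δq²) = √(400 + 1.69) = 20.0, so δu/u = 0.0771.
Q is then a monomial in u, z:
δQ/Q = √((δu/u)² + (-1·δz/z)²) = √(0.00595 + 2.1e-05) = 0.0773
Q = 59.6, so δQ = 0.0773 × 59.6 = 4.60.

4.60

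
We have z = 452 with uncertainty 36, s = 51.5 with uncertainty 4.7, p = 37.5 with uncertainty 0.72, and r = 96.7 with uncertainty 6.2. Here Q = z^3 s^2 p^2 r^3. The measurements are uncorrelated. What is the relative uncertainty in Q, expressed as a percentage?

Each factor contributes (exponent × relative error)² to (δQ/Q)²:
  (3·δz/z)² = (3×0.0796)² = 0.0571;  (2·δs/s)² = (2×0.0913)² = 0.0333;  (2·δp/p)² = (2×0.0192)² = 0.00147;  (3·δr/r)² = (3×0.0641)² = 0.0370
δQ/Q = √(0.129) = 0.359

35.9%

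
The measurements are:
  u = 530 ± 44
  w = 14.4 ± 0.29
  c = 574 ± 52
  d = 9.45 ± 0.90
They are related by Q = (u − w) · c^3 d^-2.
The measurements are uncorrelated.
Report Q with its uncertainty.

Let h = u − w = 516. δh = √(δu² + δw²) = √(1940 + 0.0841) = 44.0, so δh/h = 0.0853.
Q is then a monomial in h, c, d:
δQ/Q = √((δh/h)² + (3·δc/c)² + (-2·δd/d)²) = √(0.00728 + 0.0739 + 0.0363) = 0.343
Q = 1.09e+09, so δQ = 0.343 × 1.09e+09 = 3.74e+08.

(1.09 ± 0.374) × 10^9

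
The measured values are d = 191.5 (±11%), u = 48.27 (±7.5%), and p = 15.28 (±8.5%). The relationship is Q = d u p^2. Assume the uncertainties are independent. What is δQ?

4.66e+05

Products/powers → add relative errors in quadrature, weighted by exponent:
  (1·δd/d)² = (1×0.110)² = 0.0121;  (1·δu/u)² = (1×0.0750)² = 0.00562;  (2·δp/p)² = (2×0.0850)² = 0.0289
δQ/Q = √(0.0466) = 0.216
Q = 2.158e+06, so δQ = 0.216 × 2.158e+06 = 4.66e+05.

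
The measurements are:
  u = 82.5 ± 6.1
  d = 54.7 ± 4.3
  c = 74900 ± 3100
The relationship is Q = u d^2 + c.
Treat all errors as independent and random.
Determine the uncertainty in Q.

Let p = u·d^2 = 2.47e+05. δp/p = √((1·δu/u)² + (2·δd/d)²) = √(0.00547 + 0.0247) = 0.174, so δp = 42900.
Q = p + c: δQ = √(δp² + δc²) = √(1.84e+09 + 9.61e+06) = 43000

43000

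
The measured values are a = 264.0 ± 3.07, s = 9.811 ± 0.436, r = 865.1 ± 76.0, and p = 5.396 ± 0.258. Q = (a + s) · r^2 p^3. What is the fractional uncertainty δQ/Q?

0.227

Let u = a + s = 273.8. δu = √(δa² + δs²) = √(9.42 + 0.190) = 3.10, so δu/u = 0.0113.
Q is then a monomial in u, r, p:
δQ/Q = √((δu/u)² + (2·δr/r)² + (3·δp/p)²) = √(0.000128 + 0.0309 + 0.0206) = 0.227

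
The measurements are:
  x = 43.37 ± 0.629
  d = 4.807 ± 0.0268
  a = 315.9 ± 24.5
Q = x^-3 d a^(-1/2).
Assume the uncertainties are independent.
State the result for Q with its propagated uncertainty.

Products/powers → add relative errors in quadrature, weighted by exponent:
  (-3·δx/x)² = (-3×0.0145)² = 0.00189;  (1·δd/d)² = (1×0.00558)² = 3.11e-05;  (−½·δa/a)² = (-0.5×0.0776)² = 0.00150
δQ/Q = √(0.00343) = 0.0585
Q = 3.315e-06, so δQ = 0.0585 × 3.315e-06 = 1.94e-07.

(3.315 ± 0.194) × 10^-6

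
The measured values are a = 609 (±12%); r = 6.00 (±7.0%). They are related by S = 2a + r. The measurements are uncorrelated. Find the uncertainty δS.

146

Absolute uncertainties add in quadrature for a linear combination:
  (2·δa)² = 21400;  (δr)² = 0.176
δS = √(21400) = 146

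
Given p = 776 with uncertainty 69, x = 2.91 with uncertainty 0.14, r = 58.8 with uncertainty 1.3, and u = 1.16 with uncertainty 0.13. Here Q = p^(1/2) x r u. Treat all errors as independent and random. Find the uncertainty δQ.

Products/powers → add relative errors in quadrature, weighted by exponent:
  (½·δp/p)² = (0.5×0.0889)² = 0.00198;  (1·δx/x)² = (1×0.0481)² = 0.00231;  (1·δr/r)² = (1×0.0221)² = 0.000489;  (1·δu/u)² = (1×0.112)² = 0.0126
δQ/Q = √(0.0173) = 0.132
Q = 5530, so δQ = 0.132 × 5530 = 728.

728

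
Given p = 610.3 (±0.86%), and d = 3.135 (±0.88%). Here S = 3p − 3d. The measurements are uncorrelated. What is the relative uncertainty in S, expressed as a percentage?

0.864%

Absolute uncertainties add in quadrature for a linear combination:
  (3·δp)² = 248;  (3·δd)² = 0.00685
δS = √(248) = 15.7
S = 1821, so δS/S = 15.7/1821 = 0.00864.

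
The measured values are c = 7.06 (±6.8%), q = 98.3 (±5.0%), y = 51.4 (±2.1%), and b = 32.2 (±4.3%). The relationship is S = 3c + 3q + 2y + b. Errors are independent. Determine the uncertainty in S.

15.0

For a sum/difference, combine absolute errors in quadrature:
  (3·δc)² = 2.07;  (3·δq)² = 217;  (2·δy)² = 4.66;  (δb)² = 1.92
δS = √(226) = 15.0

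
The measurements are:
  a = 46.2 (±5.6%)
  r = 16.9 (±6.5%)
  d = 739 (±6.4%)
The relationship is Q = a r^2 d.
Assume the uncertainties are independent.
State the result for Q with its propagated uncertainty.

(9.75 ± 1.51) × 10^6

Each factor contributes (exponent × relative error)² to (δQ/Q)²:
  (1·δa/a)² = (1×0.0560)² = 0.00314;  (2·δr/r)² = (2×0.0650)² = 0.0169;  (1·δd/d)² = (1×0.0640)² = 0.00410
δQ/Q = √(0.0241) = 0.155
Q = 9.75e+06, so δQ = 0.155 × 9.75e+06 = 1.51e+06.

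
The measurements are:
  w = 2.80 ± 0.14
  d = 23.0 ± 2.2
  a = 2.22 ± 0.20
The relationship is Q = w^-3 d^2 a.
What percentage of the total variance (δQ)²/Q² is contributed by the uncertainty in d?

(δQ/Q)² = (-3·δw/w)² + (2·δd/d)² + (1·δa/a)²
  w term: (-3×0.0500)² = 0.0225
  d term: (2×0.0957)² = 0.0366
  a term: (1×0.0901)² = 0.00812
Total = 0.0672. Share from d = 0.0366/0.0672 = 0.544.

54.4%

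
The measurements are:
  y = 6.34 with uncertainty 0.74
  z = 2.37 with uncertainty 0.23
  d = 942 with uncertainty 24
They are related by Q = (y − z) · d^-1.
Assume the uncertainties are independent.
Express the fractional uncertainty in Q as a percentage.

19.7%

Let u = y − z = 3.97. δu = √(δy² + δz²) = √(0.548 + 0.0529) = 0.775, so δu/u = 0.195.
Q is then a monomial in u, d:
δQ/Q = √((δu/u)² + (-1·δd/d)²) = √(0.0381 + 0.000649) = 0.197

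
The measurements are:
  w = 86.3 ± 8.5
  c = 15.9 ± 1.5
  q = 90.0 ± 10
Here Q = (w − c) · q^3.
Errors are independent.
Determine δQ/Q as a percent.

35.5%

Let u = w − c = 70.4. δu = √(δw² + δc²) = √(72.2 + 2.25) = 8.63, so δu/u = 0.123.
Q is then a monomial in u, q:
δQ/Q = √((δu/u)² + (3·δq/q)²) = √(0.0150 + 0.111) = 0.355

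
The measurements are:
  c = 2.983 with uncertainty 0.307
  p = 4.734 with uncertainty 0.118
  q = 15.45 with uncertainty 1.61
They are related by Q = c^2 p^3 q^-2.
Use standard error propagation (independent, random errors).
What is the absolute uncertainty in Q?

Each factor contributes (exponent × relative error)² to (δQ/Q)²:
  (2·δc/c)² = (2×0.103)² = 0.0424;  (3·δp/p)² = (3×0.0249)² = 0.00559;  (-2·δq/q)² = (-2×0.104)² = 0.0434
δQ/Q = √(0.0914) = 0.302
Q = 3.955, so δQ = 0.302 × 3.955 = 1.20.

1.20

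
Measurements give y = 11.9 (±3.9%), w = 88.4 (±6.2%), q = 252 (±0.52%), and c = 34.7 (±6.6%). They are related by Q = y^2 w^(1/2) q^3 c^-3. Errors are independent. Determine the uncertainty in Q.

Relative error in a monomial: (δQ/Q)² = Σ (nᵢ · δxᵢ/xᵢ)².
  (2·δy/y)² = (2×0.0390)² = 0.00608;  (½·δw/w)² = (0.5×0.0620)² = 0.000961;  (3·δq/q)² = (3×0.00520)² = 0.000243;  (-3·δc/c)² = (-3×0.0660)² = 0.0392
δQ/Q = √(0.0465) = 0.216
Q = 5.1e+05, so δQ = 0.216 × 5.1e+05 = 1.1e+05.

1.1e+05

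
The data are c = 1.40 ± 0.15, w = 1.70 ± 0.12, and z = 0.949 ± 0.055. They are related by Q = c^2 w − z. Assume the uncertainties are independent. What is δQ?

Let p = c^2·w = 3.33. δp/p = √((2·δc/c)² + (1·δw/w)²) = √(0.0459 + 0.00498) = 0.226, so δp = 0.752.
Q = p − z: δQ = √(δp² + δz²) = √(0.565 + 0.00302) = 0.754

0.754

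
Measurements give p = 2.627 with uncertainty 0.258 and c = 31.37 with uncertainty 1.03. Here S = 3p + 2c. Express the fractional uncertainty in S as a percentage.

Absolute uncertainties add in quadrature for a linear combination:
  (3·δp)² = 0.599;  (2·δc)² = 4.24
δS = √(4.84) = 2.20
S = 70.62, so δS/S = 2.20/70.62 = 0.0312.

3.12%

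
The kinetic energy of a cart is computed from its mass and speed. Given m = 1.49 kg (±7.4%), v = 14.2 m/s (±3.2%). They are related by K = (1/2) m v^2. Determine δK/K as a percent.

9.78%

Relative error in a monomial: (δK/K)² = Σ (nᵢ · δxᵢ/xᵢ)².
  (1·δm/m)² = (1×0.0740)² = 0.00548;  (2·δv/v)² = (2×0.0320)² = 0.00410
δK/K = √(0.00957) = 0.0978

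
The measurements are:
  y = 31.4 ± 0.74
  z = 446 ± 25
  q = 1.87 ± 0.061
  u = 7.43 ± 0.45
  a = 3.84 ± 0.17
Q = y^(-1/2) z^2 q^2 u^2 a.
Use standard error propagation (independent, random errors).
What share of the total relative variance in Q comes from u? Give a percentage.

43.7%

(δQ/Q)² = (−½·δy/y)² + (2·δz/z)² + (2·δq/q)² + (2·δu/u)² + (1·δa/a)²
  y term: (-0.5×0.0236)² = 0.000139
  z term: (2×0.0561)² = 0.0126
  q term: (2×0.0326)² = 0.00426
  u term: (2×0.0606)² = 0.0147
  a term: (1×0.0443)² = 0.00196
Total = 0.0336. Share from u = 0.0147/0.0336 = 0.437.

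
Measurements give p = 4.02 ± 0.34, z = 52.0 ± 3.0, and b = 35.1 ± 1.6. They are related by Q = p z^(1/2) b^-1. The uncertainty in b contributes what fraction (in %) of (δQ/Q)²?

20.6%

(δQ/Q)² = (1·δp/p)² + (½·δz/z)² + (-1·δb/b)²
  p term: (1×0.0846)² = 0.00715
  z term: (0.5×0.0577)² = 0.000832
  b term: (-1×0.0456)² = 0.00208
Total = 0.0101. Share from b = 0.00208/0.0101 = 0.206.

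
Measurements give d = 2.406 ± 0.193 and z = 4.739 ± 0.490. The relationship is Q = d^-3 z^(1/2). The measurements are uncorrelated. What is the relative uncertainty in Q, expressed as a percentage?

For a monomial Q ∝ d^-3, z^(1/2), fractional errors add in quadrature:
  (-3·δd/d)² = (-3×0.0802)² = 0.0579;  (½·δz/z)² = (0.5×0.103)² = 0.00267
δQ/Q = √(0.0606) = 0.246

24.6%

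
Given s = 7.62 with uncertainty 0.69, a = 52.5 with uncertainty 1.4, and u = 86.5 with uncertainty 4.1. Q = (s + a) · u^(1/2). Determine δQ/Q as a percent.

Let w = s + a = 60.1. δw = √(δs² + δa²) = √(0.476 + 1.96) = 1.56, so δw/w = 0.0260.
Q is then a monomial in w, u:
δQ/Q = √((δw/w)² + (½·δu/u)²) = √(0.000674 + 0.000562) = 0.0352

3.52%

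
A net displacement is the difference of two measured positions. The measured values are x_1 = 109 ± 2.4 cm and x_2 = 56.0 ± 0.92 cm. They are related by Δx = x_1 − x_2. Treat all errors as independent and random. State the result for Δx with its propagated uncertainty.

Each term contributes (cᵢ δxᵢ)² to (δΔx)²:
  (δx_1)² = 5.76;  (δx_2)² = 0.846
δΔx = √(6.61) = 2.57 cm
Δx = 53.0 cm.

53.0 ± 2.57 cm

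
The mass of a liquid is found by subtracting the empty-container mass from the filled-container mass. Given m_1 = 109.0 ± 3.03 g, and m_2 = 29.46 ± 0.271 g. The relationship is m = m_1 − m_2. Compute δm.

3.04 g

Sums and differences: (δm)² = Σ (cᵢ δxᵢ)².
  (δm_1)² = 9.18;  (δm_2)² = 0.0734
δm = √(9.25) = 3.04 g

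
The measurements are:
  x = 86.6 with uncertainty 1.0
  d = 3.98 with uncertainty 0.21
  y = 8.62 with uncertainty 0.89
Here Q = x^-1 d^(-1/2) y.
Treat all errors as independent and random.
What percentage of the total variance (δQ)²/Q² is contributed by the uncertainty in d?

(δQ/Q)² = (-1·δx/x)² + (−½·δd/d)² + (1·δy/y)²
  x term: (-1×0.0115)² = 0.000133
  d term: (-0.5×0.0528)² = 0.000696
  y term: (1×0.103)² = 0.0107
Total = 0.0115. Share from d = 0.000696/0.0115 = 0.0606.

6.06%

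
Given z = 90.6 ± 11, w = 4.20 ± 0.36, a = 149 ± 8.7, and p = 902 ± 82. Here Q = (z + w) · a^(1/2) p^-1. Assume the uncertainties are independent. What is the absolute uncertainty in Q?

Let u = z + w = 94.8. δu = √(δz² + δw²) = √(121 + 0.130) = 11.0, so δu/u = 0.116.
Q is then a monomial in u, a, p:
δQ/Q = √((δu/u)² + (½·δa/a)² + (-1·δp/p)²) = √(0.0135 + 0.000852 + 0.00826) = 0.150
Q = 1.28, so δQ = 0.150 × 1.28 = 0.193.

0.193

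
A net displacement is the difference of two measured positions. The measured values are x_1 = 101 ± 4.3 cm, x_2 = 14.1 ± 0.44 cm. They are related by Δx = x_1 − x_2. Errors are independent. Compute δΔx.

Sums and differences: (δΔx)² = Σ (cᵢ δxᵢ)².
  (δx_1)² = 18.5;  (δx_2)² = 0.194
δΔx = √(18.7) = 4.32 cm

4.32 cm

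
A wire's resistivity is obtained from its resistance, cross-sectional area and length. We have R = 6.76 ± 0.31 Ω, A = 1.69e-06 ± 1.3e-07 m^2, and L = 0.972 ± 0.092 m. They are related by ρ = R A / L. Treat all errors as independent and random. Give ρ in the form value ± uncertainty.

(1.18 ± 0.153) × 10^-5 Ω·m

For a monomial ρ ∝ R, A, L^-1, fractional errors add in quadrature:
  (1·δR/R)² = (1×0.0459)² = 0.00210;  (1·δA/A)² = (1×0.0769)² = 0.00592;  (-1·δL/L)² = (-1×0.0947)² = 0.00896
δρ/ρ = √(0.0170) = 0.130
ρ = 1.18e-05 Ω·m, so δρ = 0.130 × 1.18e-05 = 1.53e-06 Ω·m.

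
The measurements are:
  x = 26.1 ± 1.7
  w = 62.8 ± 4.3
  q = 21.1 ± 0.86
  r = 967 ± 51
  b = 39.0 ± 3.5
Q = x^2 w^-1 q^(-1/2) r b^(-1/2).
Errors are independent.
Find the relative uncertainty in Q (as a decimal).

Products/powers → add relative errors in quadrature, weighted by exponent:
  (2·δx/x)² = (2×0.0651)² = 0.0170;  (-1·δw/w)² = (-1×0.0685)² = 0.00469;  (−½·δq/q)² = (-0.5×0.0408)² = 0.000415;  (1·δr/r)² = (1×0.0527)² = 0.00278;  (−½·δb/b)² = (-0.5×0.0897)² = 0.00201
δQ/Q = √(0.0269) = 0.164

0.164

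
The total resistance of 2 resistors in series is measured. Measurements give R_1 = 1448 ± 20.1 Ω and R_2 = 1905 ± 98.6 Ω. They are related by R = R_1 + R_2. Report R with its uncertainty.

Sums and differences: (δR)² = Σ (cᵢ δxᵢ)².
  (δR_1)² = 404;  (δR_2)² = 9720
δR = √(10100) = 101 Ω
R = 3353 Ω.

3353 ± 101 Ω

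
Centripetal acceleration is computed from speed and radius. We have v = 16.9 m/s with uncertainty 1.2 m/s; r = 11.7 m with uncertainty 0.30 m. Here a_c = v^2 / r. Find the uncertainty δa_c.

3.52 m/s^2

Products/powers → add relative errors in quadrature, weighted by exponent:
  (2·δv/v)² = (2×0.0710)² = 0.0202;  (-1·δr/r)² = (-1×0.0256)² = 0.000657
δa_c/a_c = √(0.0208) = 0.144
a_c = 24.4 m/s^2, so δa_c = 0.144 × 24.4 = 3.52 m/s^2.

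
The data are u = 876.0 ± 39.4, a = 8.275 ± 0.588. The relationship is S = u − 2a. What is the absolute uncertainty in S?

39.4

Absolute uncertainties add in quadrature for a linear combination:
  (δu)² = 1550;  (2·δa)² = 1.38
δS = √(1550) = 39.4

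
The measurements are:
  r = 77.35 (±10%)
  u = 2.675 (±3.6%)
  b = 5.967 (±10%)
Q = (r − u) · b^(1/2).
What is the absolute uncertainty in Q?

Let w = r − u = 74.67. δw = √(δr² + δu²) = √(59.8 + 0.00927) = 7.74, so δw/w = 0.104.
Q is then a monomial in w, b:
δQ/Q = √((δw/w)² + (½·δb/b)²) = √(0.0107 + 0.00250) = 0.115
Q = 182.4, so δQ = 0.115 × 182.4 = 21.0.

21.0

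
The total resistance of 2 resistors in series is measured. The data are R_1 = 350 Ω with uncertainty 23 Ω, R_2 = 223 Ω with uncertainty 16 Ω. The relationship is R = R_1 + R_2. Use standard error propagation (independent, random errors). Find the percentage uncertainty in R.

Absolute uncertainties add in quadrature for a linear combination:
  (δR_1)² = 529;  (δR_2)² = 256
δR = √(785) = 28.0 Ω
R = 573 Ω, so δR/R = 28.0/573 = 0.0489.

4.89%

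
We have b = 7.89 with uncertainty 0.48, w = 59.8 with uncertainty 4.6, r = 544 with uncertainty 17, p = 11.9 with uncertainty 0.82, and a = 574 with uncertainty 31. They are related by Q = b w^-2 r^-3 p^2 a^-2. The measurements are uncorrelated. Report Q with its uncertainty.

(5.89 ± 1.52) × 10^-15

Each factor contributes (exponent × relative error)² to (δQ/Q)²:
  (1·δb/b)² = (1×0.0608)² = 0.00370;  (-2·δw/w)² = (-2×0.0769)² = 0.0237;  (-3·δr/r)² = (-3×0.0312)² = 0.00879;  (2·δp/p)² = (2×0.0689)² = 0.0190;  (-2·δa/a)² = (-2×0.0540)² = 0.0117
δQ/Q = √(0.0668) = 0.258
Q = 5.89e-15, so δQ = 0.258 × 5.89e-15 = 1.52e-15.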